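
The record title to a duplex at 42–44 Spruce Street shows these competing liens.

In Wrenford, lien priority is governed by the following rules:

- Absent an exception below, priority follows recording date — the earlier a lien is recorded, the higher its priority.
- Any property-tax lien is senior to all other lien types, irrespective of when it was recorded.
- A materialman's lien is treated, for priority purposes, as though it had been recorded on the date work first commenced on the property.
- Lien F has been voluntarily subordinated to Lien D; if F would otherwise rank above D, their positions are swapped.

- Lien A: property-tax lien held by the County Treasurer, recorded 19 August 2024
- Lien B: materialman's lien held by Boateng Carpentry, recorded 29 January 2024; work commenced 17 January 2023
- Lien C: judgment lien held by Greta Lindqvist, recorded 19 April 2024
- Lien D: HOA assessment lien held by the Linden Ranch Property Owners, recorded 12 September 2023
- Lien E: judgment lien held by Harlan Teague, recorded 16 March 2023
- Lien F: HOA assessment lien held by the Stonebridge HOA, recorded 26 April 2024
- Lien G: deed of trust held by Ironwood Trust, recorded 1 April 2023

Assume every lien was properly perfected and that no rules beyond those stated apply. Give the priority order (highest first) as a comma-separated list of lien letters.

Effective dates: B's effective date is 17 January 2023, when work began.
As a property-tax lien, A is senior to every other lien.
Among the remaining liens, by effective date: B (17 January 2023), E (16 March 2023), G (1 April 2023), D (12 September 2023), C (19 April 2024), F (26 April 2024).
F already ranks below D; the subordination has no effect.

A, B, E, G, D, C, F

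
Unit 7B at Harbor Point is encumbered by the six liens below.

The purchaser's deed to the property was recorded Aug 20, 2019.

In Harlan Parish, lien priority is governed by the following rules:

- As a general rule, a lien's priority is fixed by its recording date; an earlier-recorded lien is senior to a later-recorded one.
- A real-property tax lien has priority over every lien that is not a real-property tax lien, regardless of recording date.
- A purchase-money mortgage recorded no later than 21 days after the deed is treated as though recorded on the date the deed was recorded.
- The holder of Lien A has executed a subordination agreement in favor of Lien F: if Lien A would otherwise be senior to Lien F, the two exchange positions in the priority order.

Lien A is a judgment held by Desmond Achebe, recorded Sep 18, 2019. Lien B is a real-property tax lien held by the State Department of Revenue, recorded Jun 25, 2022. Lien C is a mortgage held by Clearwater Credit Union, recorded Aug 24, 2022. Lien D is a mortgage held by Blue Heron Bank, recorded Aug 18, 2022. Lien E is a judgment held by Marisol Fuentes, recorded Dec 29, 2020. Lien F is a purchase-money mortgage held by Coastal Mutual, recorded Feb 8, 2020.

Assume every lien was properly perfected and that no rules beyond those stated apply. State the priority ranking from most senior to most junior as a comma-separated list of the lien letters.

B, F, A, E, D, C

Effective dates after the stated exceptions: F was recorded 172 days after the deed, outside the 21-day window, so it keeps its recording date.
B, as a real-property tax lien, has superpriority and ranks first.
The other liens, earliest effective date first: A (Sep 18, 2019), F (Feb 8, 2020), E (Dec 29, 2020), D (Aug 18, 2022), C (Aug 24, 2022).
A is senior to F before the subordination, so the two trade places.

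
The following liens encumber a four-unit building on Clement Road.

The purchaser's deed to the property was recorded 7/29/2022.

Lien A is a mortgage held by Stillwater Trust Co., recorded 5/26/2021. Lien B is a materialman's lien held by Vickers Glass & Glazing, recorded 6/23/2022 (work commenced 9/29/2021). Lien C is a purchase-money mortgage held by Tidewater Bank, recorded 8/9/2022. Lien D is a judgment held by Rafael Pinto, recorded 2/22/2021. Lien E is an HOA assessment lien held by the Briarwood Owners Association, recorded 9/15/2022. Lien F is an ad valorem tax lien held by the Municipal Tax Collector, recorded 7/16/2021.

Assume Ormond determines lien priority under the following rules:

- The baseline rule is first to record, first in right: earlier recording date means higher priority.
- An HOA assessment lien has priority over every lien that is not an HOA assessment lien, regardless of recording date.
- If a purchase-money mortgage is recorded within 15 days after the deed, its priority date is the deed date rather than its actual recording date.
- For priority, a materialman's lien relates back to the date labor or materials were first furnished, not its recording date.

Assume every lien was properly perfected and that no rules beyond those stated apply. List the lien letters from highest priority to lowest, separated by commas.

E, D, A, F, B, C

First, effective dates: B relates back to 9/29/2021 (work commenced); C relates back to the deed date 7/29/2022.
E is an HOA assessment lien and takes priority over every other lien.
The other liens, earliest effective date first: D (2/22/2021), A (5/26/2021), F (7/16/2021), B (9/29/2021), C (7/29/2022).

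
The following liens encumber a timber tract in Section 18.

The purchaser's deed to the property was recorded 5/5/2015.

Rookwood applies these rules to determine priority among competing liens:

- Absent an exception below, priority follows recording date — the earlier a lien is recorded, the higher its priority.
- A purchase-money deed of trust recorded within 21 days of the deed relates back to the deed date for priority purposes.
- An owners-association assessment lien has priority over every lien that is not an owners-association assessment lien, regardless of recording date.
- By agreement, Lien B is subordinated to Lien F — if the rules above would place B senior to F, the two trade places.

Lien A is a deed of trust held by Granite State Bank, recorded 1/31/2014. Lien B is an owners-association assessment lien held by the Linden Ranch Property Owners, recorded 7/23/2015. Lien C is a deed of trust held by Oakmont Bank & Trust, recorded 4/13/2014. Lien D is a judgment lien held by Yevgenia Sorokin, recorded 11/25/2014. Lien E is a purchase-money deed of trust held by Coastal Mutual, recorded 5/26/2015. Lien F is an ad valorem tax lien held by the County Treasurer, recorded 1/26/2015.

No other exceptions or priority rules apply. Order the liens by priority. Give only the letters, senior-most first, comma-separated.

F, A, C, D, B, E

Effective dates: E's effective date is the deed date, 5/5/2015.
B is an owners-association assessment lien, so it outranks all other liens regardless of date.
Among the remaining liens, by effective date: A (1/31/2014), C (4/13/2014), D (11/25/2014), F (1/26/2015), E (5/5/2015).
B is senior to F before the subordination, so the two trade places.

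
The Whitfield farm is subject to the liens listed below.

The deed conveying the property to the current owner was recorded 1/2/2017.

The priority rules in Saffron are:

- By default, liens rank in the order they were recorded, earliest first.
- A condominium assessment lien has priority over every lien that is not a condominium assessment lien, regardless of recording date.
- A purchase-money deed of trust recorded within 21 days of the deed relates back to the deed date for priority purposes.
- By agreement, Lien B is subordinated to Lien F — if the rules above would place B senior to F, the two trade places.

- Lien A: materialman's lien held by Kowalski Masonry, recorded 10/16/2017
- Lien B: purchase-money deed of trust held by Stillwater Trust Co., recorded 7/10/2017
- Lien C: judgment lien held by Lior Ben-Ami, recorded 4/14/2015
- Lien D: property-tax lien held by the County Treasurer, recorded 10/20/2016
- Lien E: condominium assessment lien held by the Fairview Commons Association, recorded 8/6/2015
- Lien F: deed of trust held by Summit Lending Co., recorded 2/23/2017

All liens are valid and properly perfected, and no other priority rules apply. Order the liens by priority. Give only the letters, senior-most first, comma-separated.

Adjusting effective dates: B was recorded 189 days after the deed — beyond 21 days — so no relation-back applies.
E, as a condominium assessment lien, has superpriority and ranks first.
The other liens, earliest effective date first: C (4/14/2015), D (10/20/2016), F (2/23/2017), B (7/10/2017), A (10/16/2017).
B is already junior to F, so the subordination agreement changes nothing.

E, C, D, F, B, A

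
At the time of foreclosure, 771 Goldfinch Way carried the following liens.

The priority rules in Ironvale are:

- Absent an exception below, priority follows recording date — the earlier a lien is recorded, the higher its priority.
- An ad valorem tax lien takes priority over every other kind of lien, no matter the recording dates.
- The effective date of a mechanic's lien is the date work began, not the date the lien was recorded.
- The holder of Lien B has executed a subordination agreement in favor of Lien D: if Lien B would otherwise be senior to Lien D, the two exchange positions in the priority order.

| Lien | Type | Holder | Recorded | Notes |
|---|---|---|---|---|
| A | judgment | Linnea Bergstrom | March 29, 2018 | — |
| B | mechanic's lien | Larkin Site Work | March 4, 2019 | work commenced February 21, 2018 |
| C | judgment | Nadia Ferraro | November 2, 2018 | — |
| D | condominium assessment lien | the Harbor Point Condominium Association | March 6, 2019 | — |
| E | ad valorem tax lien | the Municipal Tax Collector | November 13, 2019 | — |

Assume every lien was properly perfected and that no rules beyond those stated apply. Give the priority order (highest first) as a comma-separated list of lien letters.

E, D, A, C, B

First, effective dates: B's effective date is February 21, 2018, when work began.
As an ad valorem tax lien, E is senior to every other lien.
Ordering the rest by effective date: B (February 21, 2018), A (March 29, 2018), C (November 2, 2018), D (March 6, 2019).
The subordination applies — B was senior to D — so B and D swap.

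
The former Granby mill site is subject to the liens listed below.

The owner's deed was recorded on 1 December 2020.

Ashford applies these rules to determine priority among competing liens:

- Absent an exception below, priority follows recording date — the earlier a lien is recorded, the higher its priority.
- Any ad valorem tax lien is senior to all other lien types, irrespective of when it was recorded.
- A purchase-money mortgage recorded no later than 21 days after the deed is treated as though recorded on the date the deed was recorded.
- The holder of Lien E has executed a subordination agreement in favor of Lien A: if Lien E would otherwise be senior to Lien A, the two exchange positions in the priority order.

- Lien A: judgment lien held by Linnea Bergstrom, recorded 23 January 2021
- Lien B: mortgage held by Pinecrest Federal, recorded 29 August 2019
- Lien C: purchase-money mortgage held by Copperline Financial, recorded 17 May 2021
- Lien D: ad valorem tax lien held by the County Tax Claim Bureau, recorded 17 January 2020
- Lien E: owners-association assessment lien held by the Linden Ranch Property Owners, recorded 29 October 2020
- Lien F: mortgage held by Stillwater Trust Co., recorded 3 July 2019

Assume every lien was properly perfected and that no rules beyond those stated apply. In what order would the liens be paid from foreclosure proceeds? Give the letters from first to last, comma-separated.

Adjusting effective dates: C was recorded 167 days after the deed — beyond 21 days — so no relation-back applies.
D is an ad valorem tax lien and takes priority over every other lien.
Among the remaining liens, by effective date: F (3 July 2019), B (29 August 2019), E (29 October 2020), A (23 January 2021), C (17 May 2021).
E is senior to A before the subordination, so the two trade places.

D, F, B, A, E, C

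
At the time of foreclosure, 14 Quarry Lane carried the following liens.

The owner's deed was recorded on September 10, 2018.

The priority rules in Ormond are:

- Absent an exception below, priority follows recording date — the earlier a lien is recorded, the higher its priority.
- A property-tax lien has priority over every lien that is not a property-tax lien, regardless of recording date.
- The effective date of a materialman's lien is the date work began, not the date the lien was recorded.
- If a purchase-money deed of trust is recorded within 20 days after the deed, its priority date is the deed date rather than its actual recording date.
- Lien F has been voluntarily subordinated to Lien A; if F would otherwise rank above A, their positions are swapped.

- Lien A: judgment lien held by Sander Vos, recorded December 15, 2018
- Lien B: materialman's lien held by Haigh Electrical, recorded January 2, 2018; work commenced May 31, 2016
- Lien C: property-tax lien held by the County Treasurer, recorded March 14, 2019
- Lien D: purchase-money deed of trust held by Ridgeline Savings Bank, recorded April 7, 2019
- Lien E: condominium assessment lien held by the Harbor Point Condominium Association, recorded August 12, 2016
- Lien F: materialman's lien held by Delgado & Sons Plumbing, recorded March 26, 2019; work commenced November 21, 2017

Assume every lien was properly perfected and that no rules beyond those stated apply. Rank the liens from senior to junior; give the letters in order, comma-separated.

C, B, E, A, F, D

Effective dates: B relates back to May 31, 2016 (work commenced); D was recorded 209 days after the deed, outside the 20-day window, so it keeps its recording date; F is treated as recorded November 21, 2017, the work-commencement date.
C is a property-tax lien, so it outranks all other liens regardless of date.
The other liens, earliest effective date first: B (May 31, 2016), E (August 12, 2016), F (November 21, 2017), A (December 15, 2018), D (April 7, 2019).
F would otherwise be senior to A, so under the subordination agreement F and A exchange positions.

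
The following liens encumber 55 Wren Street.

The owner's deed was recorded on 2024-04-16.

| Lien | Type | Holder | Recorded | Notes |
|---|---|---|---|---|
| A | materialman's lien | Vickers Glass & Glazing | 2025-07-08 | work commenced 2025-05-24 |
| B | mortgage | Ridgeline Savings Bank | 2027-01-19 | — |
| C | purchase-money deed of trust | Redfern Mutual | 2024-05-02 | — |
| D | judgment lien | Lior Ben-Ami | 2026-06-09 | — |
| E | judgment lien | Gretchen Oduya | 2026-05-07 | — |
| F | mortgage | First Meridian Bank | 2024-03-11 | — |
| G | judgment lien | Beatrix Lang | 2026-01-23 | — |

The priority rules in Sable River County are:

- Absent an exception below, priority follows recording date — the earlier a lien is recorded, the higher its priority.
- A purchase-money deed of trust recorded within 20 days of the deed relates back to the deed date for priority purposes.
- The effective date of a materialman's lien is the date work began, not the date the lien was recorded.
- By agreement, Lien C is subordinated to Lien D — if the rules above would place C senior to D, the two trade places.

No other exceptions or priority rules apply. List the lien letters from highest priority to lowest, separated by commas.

F, D, A, G, E, C, B

Adjusting effective dates: A relates back to 2025-05-24 (work commenced); C's effective date is the deed date, 2024-04-16.
By effective date, earliest first: F (2024-03-11), C (2024-04-16), A (2025-05-24), G (2026-01-23), E (2026-05-07), D (2026-06-09), B (2027-01-19).
Because C would otherwise rank above D, the subordination swaps them.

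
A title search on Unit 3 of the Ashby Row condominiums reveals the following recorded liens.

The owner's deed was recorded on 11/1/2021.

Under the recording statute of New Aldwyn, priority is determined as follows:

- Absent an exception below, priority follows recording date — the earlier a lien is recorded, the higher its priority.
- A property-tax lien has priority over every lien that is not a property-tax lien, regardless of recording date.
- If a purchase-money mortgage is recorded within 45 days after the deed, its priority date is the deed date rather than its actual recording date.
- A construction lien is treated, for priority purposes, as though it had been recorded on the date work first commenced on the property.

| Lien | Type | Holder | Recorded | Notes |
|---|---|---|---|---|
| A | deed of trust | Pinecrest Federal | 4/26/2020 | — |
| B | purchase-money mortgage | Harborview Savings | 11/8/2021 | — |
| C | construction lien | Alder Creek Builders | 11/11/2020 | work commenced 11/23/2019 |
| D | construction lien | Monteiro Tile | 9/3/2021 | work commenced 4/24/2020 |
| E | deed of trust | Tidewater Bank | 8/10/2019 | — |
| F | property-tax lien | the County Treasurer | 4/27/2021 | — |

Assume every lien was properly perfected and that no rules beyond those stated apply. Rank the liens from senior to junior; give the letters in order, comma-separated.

Adjusting effective dates: B relates back to the deed date 11/1/2021; C relates back to 11/23/2019 (work commenced); D relates back to 4/24/2020 (work commenced).
F, as a property-tax lien, has superpriority and ranks first.
Remaining liens by effective date: E (8/10/2019), C (11/23/2019), D (4/24/2020), A (4/26/2020), B (11/1/2021).

F, E, C, D, A, B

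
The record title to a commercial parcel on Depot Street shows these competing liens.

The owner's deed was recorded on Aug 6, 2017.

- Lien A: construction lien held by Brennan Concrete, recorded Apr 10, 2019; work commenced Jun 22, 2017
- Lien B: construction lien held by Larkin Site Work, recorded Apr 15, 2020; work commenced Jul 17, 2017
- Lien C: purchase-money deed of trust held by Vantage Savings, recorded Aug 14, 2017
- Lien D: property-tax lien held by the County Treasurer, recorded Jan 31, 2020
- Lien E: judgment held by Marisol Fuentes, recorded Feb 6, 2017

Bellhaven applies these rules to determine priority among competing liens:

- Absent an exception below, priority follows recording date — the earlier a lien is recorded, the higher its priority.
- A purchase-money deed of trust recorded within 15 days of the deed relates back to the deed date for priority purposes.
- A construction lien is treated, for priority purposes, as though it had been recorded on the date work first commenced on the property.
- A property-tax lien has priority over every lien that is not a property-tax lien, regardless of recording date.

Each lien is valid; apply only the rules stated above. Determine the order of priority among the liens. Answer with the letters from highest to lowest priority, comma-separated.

D, E, A, B, C

Effective dates after the stated exceptions: A's effective date is Jun 22, 2017, when work began; B's effective date is Jul 17, 2017, when work began; C's effective date is the deed date, Aug 6, 2017.
D is a property-tax lien and takes priority over every other lien.
The other liens, earliest effective date first: E (Feb 6, 2017), A (Jun 22, 2017), B (Jul 17, 2017), C (Aug 6, 2017).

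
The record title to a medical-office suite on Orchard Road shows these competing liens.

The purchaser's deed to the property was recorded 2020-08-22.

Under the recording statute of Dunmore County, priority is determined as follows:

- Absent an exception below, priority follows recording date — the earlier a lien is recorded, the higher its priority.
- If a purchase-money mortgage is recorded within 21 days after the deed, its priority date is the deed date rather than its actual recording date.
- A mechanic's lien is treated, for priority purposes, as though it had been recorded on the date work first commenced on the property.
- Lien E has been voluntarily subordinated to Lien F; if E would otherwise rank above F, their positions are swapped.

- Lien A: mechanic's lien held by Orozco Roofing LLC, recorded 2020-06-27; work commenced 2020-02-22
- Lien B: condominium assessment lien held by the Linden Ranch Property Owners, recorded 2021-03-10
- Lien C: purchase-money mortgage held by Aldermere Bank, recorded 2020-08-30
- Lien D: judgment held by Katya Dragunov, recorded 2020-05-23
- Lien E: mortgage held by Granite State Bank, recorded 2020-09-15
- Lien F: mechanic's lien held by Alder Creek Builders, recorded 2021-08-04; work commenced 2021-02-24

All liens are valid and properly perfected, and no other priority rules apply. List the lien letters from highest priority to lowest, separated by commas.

Effective dates: A is treated as recorded 2020-02-22, the work-commencement date; C was recorded within the 21-day window, so its effective date is the deed date 2020-08-22; F's effective date is 2021-02-24, when work began.
By effective date: A (2020-02-22), D (2020-05-23), C (2020-08-22), E (2020-09-15), F (2021-02-24), B (2021-03-10).
Because E would otherwise rank above F, the subordination swaps them.

A, D, C, F, E, B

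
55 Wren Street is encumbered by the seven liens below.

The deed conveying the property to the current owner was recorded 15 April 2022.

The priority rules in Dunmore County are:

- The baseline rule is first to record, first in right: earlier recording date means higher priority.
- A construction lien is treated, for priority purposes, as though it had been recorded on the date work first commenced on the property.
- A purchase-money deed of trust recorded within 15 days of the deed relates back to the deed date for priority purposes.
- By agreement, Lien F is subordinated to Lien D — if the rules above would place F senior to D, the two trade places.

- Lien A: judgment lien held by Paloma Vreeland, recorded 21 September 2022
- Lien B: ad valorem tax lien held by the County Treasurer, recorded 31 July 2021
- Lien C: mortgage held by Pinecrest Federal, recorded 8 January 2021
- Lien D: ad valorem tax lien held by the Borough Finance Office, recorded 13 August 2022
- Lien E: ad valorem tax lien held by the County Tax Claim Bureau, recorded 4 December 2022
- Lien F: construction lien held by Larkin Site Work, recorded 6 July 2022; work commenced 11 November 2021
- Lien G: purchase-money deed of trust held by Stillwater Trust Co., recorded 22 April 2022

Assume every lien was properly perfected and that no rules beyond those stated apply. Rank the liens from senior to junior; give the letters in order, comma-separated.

First, effective dates: F relates back to 11 November 2021 (work commenced); G was recorded within the 15-day window, so its effective date is the deed date 15 April 2022.
By effective date, earliest first: C (8 January 2021), B (31 July 2021), F (11 November 2021), G (15 April 2022), D (13 August 2022), A (21 September 2022), E (4 December 2022).
F would otherwise be senior to D, so under the subordination agreement F and D exchange positions.

C, B, D, G, F, A, E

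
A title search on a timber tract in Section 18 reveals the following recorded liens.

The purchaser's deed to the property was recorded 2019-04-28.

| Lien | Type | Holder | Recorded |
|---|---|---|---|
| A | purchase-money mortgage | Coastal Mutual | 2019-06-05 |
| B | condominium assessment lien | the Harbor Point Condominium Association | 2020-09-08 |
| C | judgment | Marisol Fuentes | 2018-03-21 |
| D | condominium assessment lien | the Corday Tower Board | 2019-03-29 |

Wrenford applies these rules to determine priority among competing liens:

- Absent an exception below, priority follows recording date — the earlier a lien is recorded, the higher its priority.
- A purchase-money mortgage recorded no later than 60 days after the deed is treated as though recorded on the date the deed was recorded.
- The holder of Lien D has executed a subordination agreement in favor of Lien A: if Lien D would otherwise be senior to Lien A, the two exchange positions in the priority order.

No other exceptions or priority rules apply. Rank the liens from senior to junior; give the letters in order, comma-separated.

Effective dates: A was recorded within the 60-day window, so its effective date is the deed date 2019-04-28.
By effective date, earliest first: C (2018-03-21), D (2019-03-29), A (2019-04-28), B (2020-09-08).
D is senior to A before the subordination, so the two trade places.

C, A, D, B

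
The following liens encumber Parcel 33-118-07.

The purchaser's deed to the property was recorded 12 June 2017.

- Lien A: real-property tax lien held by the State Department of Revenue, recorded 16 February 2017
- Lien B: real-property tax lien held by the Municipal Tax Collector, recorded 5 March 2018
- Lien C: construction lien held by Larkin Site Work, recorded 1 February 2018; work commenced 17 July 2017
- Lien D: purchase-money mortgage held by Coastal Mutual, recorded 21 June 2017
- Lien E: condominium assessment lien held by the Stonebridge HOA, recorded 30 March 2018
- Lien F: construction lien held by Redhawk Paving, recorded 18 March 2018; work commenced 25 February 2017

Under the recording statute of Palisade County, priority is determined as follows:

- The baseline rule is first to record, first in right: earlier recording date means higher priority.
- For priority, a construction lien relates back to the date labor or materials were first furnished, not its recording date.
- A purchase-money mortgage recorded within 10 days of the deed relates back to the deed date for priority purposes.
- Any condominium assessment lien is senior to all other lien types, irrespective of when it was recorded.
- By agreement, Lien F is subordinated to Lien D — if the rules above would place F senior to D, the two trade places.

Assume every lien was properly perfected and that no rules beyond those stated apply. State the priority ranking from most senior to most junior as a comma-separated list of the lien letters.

Adjusting effective dates: C's effective date is 17 July 2017, when work began; D relates back to the deed date 12 June 2017; F relates back to 25 February 2017 (work commenced).
E is a condominium assessment lien and takes priority over every other lien.
The other liens, earliest effective date first: A (16 February 2017), F (25 February 2017), D (12 June 2017), C (17 July 2017), B (5 March 2018).
The subordination applies — F was senior to D — so F and D swap.

E, A, D, F, C, B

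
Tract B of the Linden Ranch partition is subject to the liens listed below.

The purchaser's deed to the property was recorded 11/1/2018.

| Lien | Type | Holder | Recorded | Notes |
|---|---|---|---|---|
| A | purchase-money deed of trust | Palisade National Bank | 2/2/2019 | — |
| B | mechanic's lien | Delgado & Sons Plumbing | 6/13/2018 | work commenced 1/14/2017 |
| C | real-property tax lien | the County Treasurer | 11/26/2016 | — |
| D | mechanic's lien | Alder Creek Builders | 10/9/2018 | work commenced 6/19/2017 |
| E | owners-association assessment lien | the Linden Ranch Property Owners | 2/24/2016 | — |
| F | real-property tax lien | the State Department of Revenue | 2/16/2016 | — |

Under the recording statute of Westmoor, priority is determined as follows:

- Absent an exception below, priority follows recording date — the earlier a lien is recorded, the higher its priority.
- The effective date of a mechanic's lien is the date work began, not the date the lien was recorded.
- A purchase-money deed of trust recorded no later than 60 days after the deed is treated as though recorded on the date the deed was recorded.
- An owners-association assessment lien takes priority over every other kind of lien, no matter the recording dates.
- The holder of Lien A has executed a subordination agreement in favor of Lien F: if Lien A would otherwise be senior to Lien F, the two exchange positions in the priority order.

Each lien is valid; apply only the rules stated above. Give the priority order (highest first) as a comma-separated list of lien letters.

E, F, C, B, D, A

Effective dates: A was recorded 93 days after the deed, outside the 60-day window, so it keeps its recording date; B's effective date is 1/14/2017, when work began; D is treated as recorded 6/19/2017, the work-commencement date.
E is an owners-association assessment lien, so it outranks all other liens regardless of date.
Among the remaining liens, by effective date: F (2/16/2016), C (11/26/2016), B (1/14/2017), D (6/19/2017), A (2/2/2019).
Since A is not senior to F, the subordination leaves the order unchanged.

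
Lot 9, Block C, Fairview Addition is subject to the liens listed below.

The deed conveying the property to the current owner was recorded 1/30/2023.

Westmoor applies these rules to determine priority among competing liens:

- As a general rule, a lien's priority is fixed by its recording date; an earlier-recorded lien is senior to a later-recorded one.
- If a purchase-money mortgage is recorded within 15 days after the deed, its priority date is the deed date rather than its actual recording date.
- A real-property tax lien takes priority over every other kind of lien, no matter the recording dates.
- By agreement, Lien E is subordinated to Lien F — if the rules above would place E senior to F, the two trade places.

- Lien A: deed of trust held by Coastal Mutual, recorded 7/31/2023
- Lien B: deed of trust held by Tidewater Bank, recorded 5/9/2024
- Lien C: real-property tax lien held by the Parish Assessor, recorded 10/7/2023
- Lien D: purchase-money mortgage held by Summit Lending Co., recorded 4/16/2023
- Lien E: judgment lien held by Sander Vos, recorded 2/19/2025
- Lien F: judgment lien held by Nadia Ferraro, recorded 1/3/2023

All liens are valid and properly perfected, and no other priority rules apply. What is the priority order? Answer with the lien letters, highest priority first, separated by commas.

Effective dates: D was recorded 76 days after the deed, outside the 15-day window, so it keeps its recording date.
C is a real-property tax lien and takes priority over every other lien.
Among the remaining liens, by effective date: F (1/3/2023), D (4/16/2023), A (7/31/2023), B (5/9/2024), E (2/19/2025).
E is already junior to F, so the subordination agreement changes nothing.

C, F, D, A, B, E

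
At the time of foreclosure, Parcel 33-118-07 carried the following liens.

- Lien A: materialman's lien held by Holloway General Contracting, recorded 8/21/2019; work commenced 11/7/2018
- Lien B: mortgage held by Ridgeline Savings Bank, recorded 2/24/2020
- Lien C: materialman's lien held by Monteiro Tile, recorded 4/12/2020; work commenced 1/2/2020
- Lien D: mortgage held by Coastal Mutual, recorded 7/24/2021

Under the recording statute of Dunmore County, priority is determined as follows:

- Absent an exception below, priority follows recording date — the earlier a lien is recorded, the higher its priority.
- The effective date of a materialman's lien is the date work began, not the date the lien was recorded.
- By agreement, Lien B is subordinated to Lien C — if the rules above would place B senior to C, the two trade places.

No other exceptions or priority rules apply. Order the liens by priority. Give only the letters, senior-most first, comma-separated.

Effective dates: A is treated as recorded 11/7/2018, the work-commencement date; C is treated as recorded 1/2/2020, the work-commencement date.
By effective date: A (11/7/2018), C (1/2/2020), B (2/24/2020), D (7/24/2021).
B is already junior to C, so the subordination agreement changes nothing.

A, C, B, D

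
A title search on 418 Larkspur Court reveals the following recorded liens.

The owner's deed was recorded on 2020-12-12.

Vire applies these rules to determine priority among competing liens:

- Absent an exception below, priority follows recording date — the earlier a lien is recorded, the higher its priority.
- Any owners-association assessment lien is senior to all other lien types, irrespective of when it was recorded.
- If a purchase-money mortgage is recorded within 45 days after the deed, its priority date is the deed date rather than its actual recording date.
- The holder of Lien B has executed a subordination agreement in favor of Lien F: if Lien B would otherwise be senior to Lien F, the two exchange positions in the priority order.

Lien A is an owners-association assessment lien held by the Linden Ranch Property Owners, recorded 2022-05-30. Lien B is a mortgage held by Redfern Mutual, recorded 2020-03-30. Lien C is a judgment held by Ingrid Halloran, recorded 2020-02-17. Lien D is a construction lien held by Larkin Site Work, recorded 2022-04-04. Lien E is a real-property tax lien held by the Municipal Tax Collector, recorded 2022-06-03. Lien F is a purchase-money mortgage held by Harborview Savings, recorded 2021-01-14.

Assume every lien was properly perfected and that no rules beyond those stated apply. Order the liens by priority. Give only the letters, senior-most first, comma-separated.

A, C, F, B, D, E

Effective dates after the stated exceptions: F was recorded within the 45-day window, so its effective date is the deed date 2020-12-12.
As an owners-association assessment lien, A is senior to every other lien.
The other liens, earliest effective date first: C (2020-02-17), B (2020-03-30), F (2020-12-12), D (2022-04-04), E (2022-06-03).
The subordination applies — B was senior to F — so B and F swap.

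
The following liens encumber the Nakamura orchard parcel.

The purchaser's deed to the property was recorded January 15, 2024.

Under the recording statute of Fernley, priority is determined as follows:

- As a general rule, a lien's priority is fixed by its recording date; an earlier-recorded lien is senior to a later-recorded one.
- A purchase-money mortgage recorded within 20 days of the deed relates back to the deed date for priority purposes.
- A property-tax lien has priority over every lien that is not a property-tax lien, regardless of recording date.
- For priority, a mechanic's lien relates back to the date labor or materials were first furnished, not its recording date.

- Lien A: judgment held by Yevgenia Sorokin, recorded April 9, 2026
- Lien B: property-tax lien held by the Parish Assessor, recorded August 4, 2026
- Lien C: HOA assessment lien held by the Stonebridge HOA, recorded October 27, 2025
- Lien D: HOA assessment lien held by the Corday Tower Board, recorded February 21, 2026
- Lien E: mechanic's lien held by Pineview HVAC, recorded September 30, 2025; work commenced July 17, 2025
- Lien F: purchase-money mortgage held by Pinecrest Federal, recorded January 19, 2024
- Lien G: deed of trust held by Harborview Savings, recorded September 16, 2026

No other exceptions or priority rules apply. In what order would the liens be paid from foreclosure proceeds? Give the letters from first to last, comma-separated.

B, F, E, C, D, A, G

Effective dates after the stated exceptions: E's effective date is July 17, 2025, when work began; F relates back to the deed date January 15, 2024.
B is a property-tax lien and takes priority over every other lien.
Among the remaining liens, by effective date: F (January 15, 2024), E (July 17, 2025), C (October 27, 2025), D (February 21, 2026), A (April 9, 2026), G (September 16, 2026).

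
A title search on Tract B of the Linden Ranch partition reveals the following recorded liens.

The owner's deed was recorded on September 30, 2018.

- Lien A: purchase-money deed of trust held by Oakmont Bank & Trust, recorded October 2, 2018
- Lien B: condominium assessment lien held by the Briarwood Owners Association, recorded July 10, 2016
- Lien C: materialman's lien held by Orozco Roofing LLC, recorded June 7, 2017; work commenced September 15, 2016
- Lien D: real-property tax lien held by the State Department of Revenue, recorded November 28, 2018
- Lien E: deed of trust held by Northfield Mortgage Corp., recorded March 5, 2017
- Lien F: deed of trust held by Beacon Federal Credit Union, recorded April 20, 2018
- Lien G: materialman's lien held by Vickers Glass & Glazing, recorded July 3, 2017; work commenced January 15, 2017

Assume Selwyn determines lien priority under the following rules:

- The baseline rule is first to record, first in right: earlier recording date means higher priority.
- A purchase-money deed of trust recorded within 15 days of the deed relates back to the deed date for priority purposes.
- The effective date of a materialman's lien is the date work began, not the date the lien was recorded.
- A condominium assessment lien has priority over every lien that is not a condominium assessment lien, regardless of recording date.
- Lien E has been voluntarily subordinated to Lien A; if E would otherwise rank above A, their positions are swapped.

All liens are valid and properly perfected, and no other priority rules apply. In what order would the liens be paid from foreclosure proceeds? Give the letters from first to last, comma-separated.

Adjusting effective dates: A relates back to the deed date September 30, 2018; C is treated as recorded September 15, 2016, the work-commencement date; G's effective date is January 15, 2017, when work began.
B is a condominium assessment lien, so it outranks all other liens regardless of date.
Remaining liens by effective date: C (September 15, 2016), G (January 15, 2017), E (March 5, 2017), F (April 20, 2018), A (September 30, 2018), D (November 28, 2018).
E is senior to A before the subordination, so the two trade places.

B, C, G, A, F, E, D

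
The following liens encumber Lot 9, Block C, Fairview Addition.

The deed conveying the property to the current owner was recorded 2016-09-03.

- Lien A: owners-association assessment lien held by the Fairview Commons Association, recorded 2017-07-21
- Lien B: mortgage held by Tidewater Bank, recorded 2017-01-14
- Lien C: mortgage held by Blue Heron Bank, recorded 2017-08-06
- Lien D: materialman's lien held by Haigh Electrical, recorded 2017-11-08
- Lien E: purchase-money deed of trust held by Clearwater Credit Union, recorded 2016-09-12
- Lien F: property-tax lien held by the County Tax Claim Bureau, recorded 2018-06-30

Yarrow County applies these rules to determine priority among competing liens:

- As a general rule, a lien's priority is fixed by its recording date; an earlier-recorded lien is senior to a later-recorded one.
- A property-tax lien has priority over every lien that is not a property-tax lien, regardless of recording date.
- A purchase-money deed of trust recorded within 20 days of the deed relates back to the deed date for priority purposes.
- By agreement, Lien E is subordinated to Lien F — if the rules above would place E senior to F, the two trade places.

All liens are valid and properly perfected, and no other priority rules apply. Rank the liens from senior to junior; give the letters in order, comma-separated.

Adjusting effective dates: E's effective date is the deed date, 2016-09-03.
F, as a property-tax lien, has superpriority and ranks first.
Ordering the rest by effective date: E (2016-09-03), B (2017-01-14), A (2017-07-21), C (2017-08-06), D (2017-11-08).
E already ranks below F; the subordination has no effect.

F, E, B, A, C, D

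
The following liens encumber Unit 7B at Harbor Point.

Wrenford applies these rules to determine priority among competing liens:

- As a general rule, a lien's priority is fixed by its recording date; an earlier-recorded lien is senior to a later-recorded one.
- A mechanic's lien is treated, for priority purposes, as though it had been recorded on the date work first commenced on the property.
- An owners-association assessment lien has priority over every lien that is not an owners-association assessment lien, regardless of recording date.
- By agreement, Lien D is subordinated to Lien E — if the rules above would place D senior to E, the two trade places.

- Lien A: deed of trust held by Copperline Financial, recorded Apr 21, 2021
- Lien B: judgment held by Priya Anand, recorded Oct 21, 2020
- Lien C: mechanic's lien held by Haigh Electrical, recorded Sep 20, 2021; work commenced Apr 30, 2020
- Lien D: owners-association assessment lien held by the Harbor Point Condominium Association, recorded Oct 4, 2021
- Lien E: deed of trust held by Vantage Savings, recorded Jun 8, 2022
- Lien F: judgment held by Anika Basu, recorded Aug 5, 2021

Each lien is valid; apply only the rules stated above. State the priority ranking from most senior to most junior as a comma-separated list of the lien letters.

E, C, B, A, F, D

Adjusting effective dates: C's effective date is Apr 30, 2020, when work began.
D is an owners-association assessment lien and takes priority over every other lien.
Among the remaining liens, by effective date: C (Apr 30, 2020), B (Oct 21, 2020), A (Apr 21, 2021), F (Aug 5, 2021), E (Jun 8, 2022).
D would otherwise be senior to E, so under the subordination agreement D and E exchange positions.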